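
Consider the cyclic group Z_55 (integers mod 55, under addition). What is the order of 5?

11

In Z_55, the order of an element a is n/gcd(a, n).
gcd(5, 55) = 5, so |⟨5⟩| = 55/5 = 11.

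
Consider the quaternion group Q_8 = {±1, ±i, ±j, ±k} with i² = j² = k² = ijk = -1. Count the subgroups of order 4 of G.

|G| = 8 and 4 | 8, so subgroups of order 4 are possible by Lagrange.
The subgroups of order 4 are: {1, -1, i, -i}; {1, -1, j, -j}; {1, -1, k, -k}.
So G has 3 subgroups of order 4.

3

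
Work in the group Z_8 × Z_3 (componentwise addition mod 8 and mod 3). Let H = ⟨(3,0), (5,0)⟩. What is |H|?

|⟨(3,0)⟩| = 8 and |⟨(5,0)⟩| = 8, so |H| is a multiple of lcm(8, 8) = 8 and divides |G| = 24.
Closing under the operation: H = {(0,0), (1,0), (2,0), (3,0), (4,0), (5,0), (6,0), (7,0)}, so |H| = 8.

8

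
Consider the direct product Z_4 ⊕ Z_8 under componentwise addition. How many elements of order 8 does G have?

16

An element (a,b) has order lcm(ord(a), ord(b)); count pairs with lcm equal to 8.
Enumerating gives 16 such elements.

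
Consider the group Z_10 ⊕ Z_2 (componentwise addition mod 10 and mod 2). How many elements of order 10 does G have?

12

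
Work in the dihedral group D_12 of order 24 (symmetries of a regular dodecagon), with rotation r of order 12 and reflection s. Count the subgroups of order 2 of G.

|G| = 24 and 2 | 24, so subgroups of order 2 are possible by Lagrange.
The subgroups of order 2 are: {e, r^10s}; {e, r^11s}; {e, r^2s}; {e, r^3s}; … (13 in all).
So G has 13 subgroups of order 2.

13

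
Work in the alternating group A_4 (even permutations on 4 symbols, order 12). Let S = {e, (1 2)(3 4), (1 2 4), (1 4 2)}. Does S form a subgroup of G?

No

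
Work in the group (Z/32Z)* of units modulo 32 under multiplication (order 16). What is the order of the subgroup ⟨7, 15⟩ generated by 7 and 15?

8

|⟨7⟩| = 4 and |⟨15⟩| = 2, so |H| is a multiple of lcm(4, 2) = 4 and divides |G| = 16.
Closing under the operation: H = {1, 7, 9, 15, 17, 23, 25, 31}, so |H| = 8.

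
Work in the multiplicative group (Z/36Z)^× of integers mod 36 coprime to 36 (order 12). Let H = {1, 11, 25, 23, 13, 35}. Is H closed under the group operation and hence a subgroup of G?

Yes

|H| = 6 divides |G| = 12, consistent with Lagrange.
H contains the identity, every element's inverse is in H, and H is closed under ·: it is a subgroup.
In fact H = ⟨23⟩.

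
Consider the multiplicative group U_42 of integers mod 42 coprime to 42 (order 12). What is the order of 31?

6

Compute successive powers of 31 mod 42: 31, 37, 13, 25, 19, 1; 31^6 ≡ 1 (mod 42).
So |⟨31⟩| = 6.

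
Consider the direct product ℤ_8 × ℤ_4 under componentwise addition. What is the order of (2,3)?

4

The order of (2,3) in Z_8 × Z_4 is lcm(ord(2) in Z_8, ord(3) in Z_4).
ord(2) = 4 and ord(3) = 4, so |⟨(2,3)⟩| = lcm(4, 4) = 4.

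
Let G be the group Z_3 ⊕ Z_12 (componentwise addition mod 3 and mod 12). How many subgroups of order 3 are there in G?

|G| = 36 and 3 | 36, so subgroups of order 3 are possible by Lagrange.
The subgroups of order 3 are: {(0,0), (0,4), (0,8)}; {(0,0), (1,0), (2,0)}; {(0,0), (1,4), (2,8)}; {(0,0), (1,8), (2,4)}.
So G has 4 subgroups of order 3.

4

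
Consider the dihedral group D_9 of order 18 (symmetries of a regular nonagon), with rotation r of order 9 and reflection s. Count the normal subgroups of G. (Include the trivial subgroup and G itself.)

G has 16 subgroups. Checking conjugation-invariance by order — order 1: 1/1 normal; order 2: 0/9 normal; order 3: 1/1 normal; order 6: 0/3 normal; order 9: 1/1 normal; order 18: 1/1 normal.
Total normal subgroups: 4.

4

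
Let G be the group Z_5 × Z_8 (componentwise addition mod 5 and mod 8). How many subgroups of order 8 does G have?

1

|G| = 40 and 8 | 40, so subgroups of order 8 are possible by Lagrange.
The subgroups of order 8 are: {(0,0), (0,1), (0,2), (0,3), (0,4), (0,5), (0,6), (0,7)}.
So G has 1 subgroup of order 8.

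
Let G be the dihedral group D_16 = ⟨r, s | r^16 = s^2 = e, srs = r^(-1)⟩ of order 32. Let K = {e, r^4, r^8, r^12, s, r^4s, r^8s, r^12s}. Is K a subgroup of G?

Yes

|K| = 8 divides |G| = 32, consistent with Lagrange.
K contains the identity, every element's inverse is in K, and K is closed under ·: it is a subgroup.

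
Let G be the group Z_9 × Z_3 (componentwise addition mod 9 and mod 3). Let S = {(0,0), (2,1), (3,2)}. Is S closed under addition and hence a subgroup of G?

No

(3,2) ∈ S but its inverse (6,1) ∉ S, so S is not a subgroup.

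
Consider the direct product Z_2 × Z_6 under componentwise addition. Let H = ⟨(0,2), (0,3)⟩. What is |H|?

6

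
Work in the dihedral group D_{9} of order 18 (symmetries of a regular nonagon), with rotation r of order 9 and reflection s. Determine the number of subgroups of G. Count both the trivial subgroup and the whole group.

16

|G| = 18, so by Lagrange every subgroup order divides 18. Divisors: 1, 2, 3, 6, 9, 18.
Subgroups by order — order 1: 1; order 2: 9; order 3: 1; order 6: 3; order 9: 1; order 18: 1.
Total: 1 + 9 + 1 + 3 + 1 + 1 = 16.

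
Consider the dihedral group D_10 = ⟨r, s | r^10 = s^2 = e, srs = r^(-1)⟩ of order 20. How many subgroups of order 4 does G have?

|G| = 20 and 4 | 20, so subgroups of order 4 are possible by Lagrange.
The subgroups of order 4 are: {e, r^5, r^2s, r^7s}; {e, r^5, r^3s, r^8s}; {e, r^5, r^4s, r^9s}; {e, r^5, s, r^5s}; … (5 in all).
So G has 5 subgroups of order 4.

5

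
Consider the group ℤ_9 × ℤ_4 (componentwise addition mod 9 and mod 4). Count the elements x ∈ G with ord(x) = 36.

An element (a,b) has order lcm(ord(a), ord(b)); count pairs with lcm equal to 36.
Enumerating gives 12 such elements.

12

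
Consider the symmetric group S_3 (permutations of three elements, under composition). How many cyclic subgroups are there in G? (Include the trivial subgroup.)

Each element a generates a cyclic subgroup ⟨a⟩; distinct elements may generate the same one (a cyclic group of order d has φ(d) generators).
Cyclic subgroups by order — order 1: 1; order 2: 3; order 3: 1.
Total: 5.

5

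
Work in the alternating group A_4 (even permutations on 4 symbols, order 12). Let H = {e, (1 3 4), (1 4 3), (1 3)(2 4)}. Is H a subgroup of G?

No

Closure fails: (1 4 3) ∘ (1 3)(2 4) = (2 3 4) ∉ H. So H is not a subgroup.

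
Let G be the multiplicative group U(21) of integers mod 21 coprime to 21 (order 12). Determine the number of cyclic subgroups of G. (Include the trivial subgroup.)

8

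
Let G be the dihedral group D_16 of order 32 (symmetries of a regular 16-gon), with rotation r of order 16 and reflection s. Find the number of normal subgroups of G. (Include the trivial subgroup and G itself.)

8

G has 36 subgroups. Checking conjugation-invariance by order — order 1: 1/1 normal; order 2: 1/17 normal; order 4: 1/9 normal; order 8: 1/5 normal; order 16: 3/3 normal; order 32: 1/1 normal.
Total normal subgroups: 8.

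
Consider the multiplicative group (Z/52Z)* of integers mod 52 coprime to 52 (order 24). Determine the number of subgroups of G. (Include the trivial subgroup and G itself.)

16

|G| = 24, so by Lagrange every subgroup order divides 24. Divisors: 1, 2, 3, 4, 6, 8, 12, 24.
Subgroups by order — order 1: 1; order 2: 3; order 3: 1; order 4: 3; order 6: 3; order 8: 1; order 12: 3; order 24: 1.
Total: 1 + 3 + 1 + 3 + 3 + 1 + 3 + 1 = 16.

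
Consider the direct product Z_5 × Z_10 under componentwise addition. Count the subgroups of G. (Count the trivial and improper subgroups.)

|G| = 50, so by Lagrange every subgroup order divides 50. Divisors: 1, 2, 5, 10, 25, 50.
Subgroups by order — order 1: 1; order 2: 1; order 5: 6; order 10: 6; order 25: 1; order 50: 1.
Total: 1 + 1 + 6 + 6 + 1 + 1 = 16.

16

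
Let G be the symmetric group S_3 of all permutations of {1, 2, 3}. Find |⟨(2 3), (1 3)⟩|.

6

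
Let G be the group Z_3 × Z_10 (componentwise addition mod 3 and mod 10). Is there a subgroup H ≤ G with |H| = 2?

Yes

2 | 30. A subgroup of order 2 is {(0,0), (0,5)}.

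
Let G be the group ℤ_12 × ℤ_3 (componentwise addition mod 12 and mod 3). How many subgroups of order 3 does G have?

4

|G| = 36 and 3 | 36, so subgroups of order 3 are possible by Lagrange.
The subgroups of order 3 are: {(0,0), (0,1), (0,2)}; {(0,0), (4,0), (8,0)}; {(0,0), (4,1), (8,2)}; {(0,0), (4,2), (8,1)}.
So G has 4 subgroups of order 3.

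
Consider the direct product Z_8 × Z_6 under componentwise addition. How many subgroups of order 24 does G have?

3

|G| = 48 and 24 | 48, so subgroups of order 24 are possible by Lagrange.
The subgroups of order 24 are: {(0,0), (0,1), (0,2), (0,3), (0,4), (0,5), (2,0), (2,1), (2,2), (2,3), (2,4), (2,5), (4,0), (4,1), (4,2), (4,3), (4,4), (4,5), (6,0), (6,1), (6,2), (6,3), (6,4), (6,5)}; {(0,0), (0,2), (0,4), (1,0), (1,2), (1,4), (2,0), (2,2), (2,4), (3,0), (3,2), (3,4), (4,0), (4,2), (4,4), (5,0), (5,2), (5,4), (6,0), (6,2), (6,4), (7,0), (7,2), (7,4)}; {(0,0), (0,2), (0,4), (1,1), (1,3), (1,5), (2,0), (2,2), (2,4), (3,1), (3,3), (3,5), (4,0), (4,2), (4,4), (5,1), (5,3), (5,5), (6,0), (6,2), (6,4), (7,1), (7,3), (7,5)}.
So G has 3 subgroups of order 24.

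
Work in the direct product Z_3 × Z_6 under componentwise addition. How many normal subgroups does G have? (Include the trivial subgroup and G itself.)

G is abelian, so every subgroup is normal.
G has 12 subgroups in total, hence 12 normal subgroups.

12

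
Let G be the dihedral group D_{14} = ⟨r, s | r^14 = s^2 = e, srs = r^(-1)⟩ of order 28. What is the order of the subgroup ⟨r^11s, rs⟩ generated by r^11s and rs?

14

|⟨r^11s⟩| = 2 and |⟨rs⟩| = 2, so |H| is a multiple of lcm(2, 2) = 2 and divides |G| = 28.
Closing under the operation: H = {e, r^2, r^4, r^6, r^8, r^10, r^12, rs, r^3s, r^5s, r^7s, r^9s, r^11s, r^13s}, so |H| = 14.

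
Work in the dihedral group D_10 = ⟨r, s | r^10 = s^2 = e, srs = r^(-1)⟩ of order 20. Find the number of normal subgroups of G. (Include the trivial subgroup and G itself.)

G has 22 subgroups. Checking conjugation-invariance by order — order 1: 1/1 normal; order 2: 1/11 normal; order 4: 0/5 normal; order 5: 1/1 normal; order 10: 3/3 normal; order 20: 1/1 normal.
Total normal subgroups: 7.

7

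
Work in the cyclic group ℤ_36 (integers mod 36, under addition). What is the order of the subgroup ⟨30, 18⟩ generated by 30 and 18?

6

|⟨30⟩| = 6 and |⟨18⟩| = 2, so |H| is a multiple of lcm(6, 2) = 6 and divides |G| = 36.
Closing under the operation: H = {0, 6, 12, 18, 24, 30}, so |H| = 6.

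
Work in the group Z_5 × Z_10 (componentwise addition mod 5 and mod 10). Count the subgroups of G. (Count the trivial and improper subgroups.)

|G| = 50, so by Lagrange every subgroup order divides 50. Divisors: 1, 2, 5, 10, 25, 50.
Subgroups by order — order 1: 1; order 2: 1; order 5: 6; order 10: 6; order 25: 1; order 50: 1.
Total: 1 + 1 + 6 + 6 + 1 + 1 = 16.

16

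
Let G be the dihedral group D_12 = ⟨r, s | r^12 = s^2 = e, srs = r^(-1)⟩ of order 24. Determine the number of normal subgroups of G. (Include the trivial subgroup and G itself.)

G has 34 subgroups. Checking conjugation-invariance by order — order 1: 1/1 normal; order 2: 1/13 normal; order 3: 1/1 normal; order 4: 1/7 normal; order 6: 1/5 normal; order 8: 0/3 normal; order 12: 3/3 normal; order 24: 1/1 normal.
Total normal subgroups: 9.

9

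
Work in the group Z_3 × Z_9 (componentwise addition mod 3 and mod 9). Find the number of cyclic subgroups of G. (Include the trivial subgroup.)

Each element a generates a cyclic subgroup ⟨a⟩; distinct elements may generate the same one (a cyclic group of order d has φ(d) generators).
Cyclic subgroups by order — order 1: 1; order 3: 4; order 9: 3.
Total: 8.

8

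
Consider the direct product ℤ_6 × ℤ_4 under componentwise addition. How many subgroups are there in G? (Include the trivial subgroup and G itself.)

16

|G| = 24, so by Lagrange every subgroup order divides 24. Divisors: 1, 2, 3, 4, 6, 8, 12, 24.
Subgroups by order — order 1: 1; order 2: 3; order 3: 1; order 4: 3; order 6: 3; order 8: 1; order 12: 3; order 24: 1.
Total: 1 + 3 + 1 + 3 + 3 + 1 + 3 + 1 = 16.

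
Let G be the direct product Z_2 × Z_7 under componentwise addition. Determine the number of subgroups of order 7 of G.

1

|G| = 14 and 7 | 14, so subgroups of order 7 are possible by Lagrange.
The subgroups of order 7 are: {(0,0), (0,1), (0,2), (0,3), (0,4), (0,5), (0,6)}.
So G has 1 subgroup of order 7.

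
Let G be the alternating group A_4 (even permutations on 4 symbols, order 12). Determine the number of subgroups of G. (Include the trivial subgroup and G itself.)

10

|G| = 12, so by Lagrange every subgroup order divides 12. Divisors: 1, 2, 3, 4, 6, 12.
Subgroups by order — order 1: 1; order 2: 3; order 3: 4; order 4: 1; order 6: 0; order 12: 1.
Total: 1 + 3 + 4 + 1 + 0 + 1 = 10.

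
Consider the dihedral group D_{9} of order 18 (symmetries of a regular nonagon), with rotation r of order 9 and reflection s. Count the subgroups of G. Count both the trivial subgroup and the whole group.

16

|G| = 18, so by Lagrange every subgroup order divides 18. Divisors: 1, 2, 3, 6, 9, 18.
Subgroups by order — order 1: 1; order 2: 9; order 3: 1; order 6: 3; order 9: 1; order 18: 1.
Total: 1 + 9 + 1 + 3 + 1 + 1 = 16.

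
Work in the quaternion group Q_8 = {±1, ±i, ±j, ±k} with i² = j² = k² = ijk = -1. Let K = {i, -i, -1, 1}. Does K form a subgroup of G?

|K| = 4 divides |G| = 8, consistent with Lagrange.
K contains the identity, every element's inverse is in K, and K is closed under ·: it is a subgroup.
In fact K = ⟨-i⟩.

Yes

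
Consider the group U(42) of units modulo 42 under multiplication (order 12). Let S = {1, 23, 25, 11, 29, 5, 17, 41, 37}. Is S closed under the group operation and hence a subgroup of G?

No

|S| = 9 does not divide |G| = 12, so by Lagrange S is not a subgroup.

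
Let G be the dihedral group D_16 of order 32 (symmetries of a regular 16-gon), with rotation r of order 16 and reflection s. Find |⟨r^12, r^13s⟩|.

8

|⟨r^12⟩| = 4 and |⟨r^13s⟩| = 2, so |H| is a multiple of lcm(4, 2) = 4 and divides |G| = 32.
Closing under the operation: H = {e, r^4, r^8, r^12, rs, r^5s, r^9s, r^13s}, so |H| = 8.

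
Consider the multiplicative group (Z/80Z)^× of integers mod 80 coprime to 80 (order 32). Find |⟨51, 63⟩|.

16

|⟨51⟩| = 4 and |⟨63⟩| = 4, so |H| is a multiple of lcm(4, 4) = 4 and divides |G| = 32.
Closing under the operation: H = {1, 7, 9, 11, 13, 19, 23, 37, 41, 47, 49, 51, 53, 59, 63, 77}, so |H| = 16.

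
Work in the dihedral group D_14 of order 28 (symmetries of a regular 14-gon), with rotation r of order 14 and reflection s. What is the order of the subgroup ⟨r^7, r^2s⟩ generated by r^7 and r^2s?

|⟨r^7⟩| = 2 and |⟨r^2s⟩| = 2, so |H| is a multiple of lcm(2, 2) = 2 and divides |G| = 28.
Closing under the operation: H = {e, r^7, r^2s, r^9s}, so |H| = 4.

4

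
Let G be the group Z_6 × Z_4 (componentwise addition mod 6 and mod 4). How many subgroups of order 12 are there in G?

3

|G| = 24 and 12 | 24, so subgroups of order 12 are possible by Lagrange.
The subgroups of order 12 are: {(0,0), (0,1), (0,2), (0,3), (2,0), (2,1), (2,2), (2,3), (4,0), (4,1), (4,2), (4,3)}; {(0,0), (0,2), (1,0), (1,2), (2,0), (2,2), (3,0), (3,2), (4,0), (4,2), (5,0), (5,2)}; {(0,0), (0,2), (1,1), (1,3), (2,0), (2,2), (3,1), (3,3), (4,0), (4,2), (5,1), (5,3)}.
So G has 3 subgroups of order 12.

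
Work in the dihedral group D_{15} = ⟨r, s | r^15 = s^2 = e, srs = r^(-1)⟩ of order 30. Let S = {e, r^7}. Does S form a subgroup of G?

r^7 ∈ S but its inverse r^8 ∉ S, so S is not a subgroup.

No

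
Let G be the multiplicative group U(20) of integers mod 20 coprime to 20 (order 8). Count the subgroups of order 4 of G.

|G| = 8 and 4 | 8, so subgroups of order 4 are possible by Lagrange.
The subgroups of order 4 are: {1, 9, 11, 19}; {1, 9, 13, 17}; {1, 3, 7, 9}.
So G has 3 subgroups of order 4.

3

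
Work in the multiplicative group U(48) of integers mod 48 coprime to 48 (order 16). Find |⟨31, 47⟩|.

4

|⟨31⟩| = 2 and |⟨47⟩| = 2, so |H| is a multiple of lcm(2, 2) = 2 and divides |G| = 16.
Closing under the operation: H = {1, 17, 31, 47}, so |H| = 4.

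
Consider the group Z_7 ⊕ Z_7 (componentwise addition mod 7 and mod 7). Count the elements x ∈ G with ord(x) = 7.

An element (a,b) has order lcm(ord(a), ord(b)); count pairs with lcm equal to 7.
Enumerating gives 48 such elements.

48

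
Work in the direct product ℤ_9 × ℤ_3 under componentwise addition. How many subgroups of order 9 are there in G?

4

|G| = 27 and 9 | 27, so subgroups of order 9 are possible by Lagrange.
The subgroups of order 9 are: {(0,0), (0,1), (0,2), (3,0), (3,1), (3,2), (6,0), (6,1), (6,2)}; {(0,0), (1,0), (2,0), (3,0), (4,0), (5,0), (6,0), (7,0), (8,0)}; {(0,0), (1,1), (2,2), (3,0), (4,1), (5,2), (6,0), (7,1), (8,2)}; {(0,0), (1,2), (2,1), (3,0), (4,2), (5,1), (6,0), (7,2), (8,1)}.
So G has 4 subgroups of order 9.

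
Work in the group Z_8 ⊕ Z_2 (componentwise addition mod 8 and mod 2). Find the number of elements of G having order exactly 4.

An element (a,b) has order lcm(ord(a), ord(b)); count pairs with lcm equal to 4.
Enumerating gives 4 such elements.

4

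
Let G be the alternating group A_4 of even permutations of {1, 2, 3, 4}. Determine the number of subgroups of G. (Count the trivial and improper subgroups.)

|G| = 12, so by Lagrange every subgroup order divides 12. Divisors: 1, 2, 3, 4, 6, 12.
Subgroups by order — order 1: 1; order 2: 3; order 3: 4; order 4: 1; order 6: 0; order 12: 1.
Total: 1 + 3 + 4 + 1 + 0 + 1 = 10.

10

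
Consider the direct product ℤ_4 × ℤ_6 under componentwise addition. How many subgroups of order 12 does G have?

|G| = 24 and 12 | 24, so subgroups of order 12 are possible by Lagrange.
The subgroups of order 12 are: {(0,0), (0,1), (0,2), (0,3), (0,4), (0,5), (2,0), (2,1), (2,2), (2,3), (2,4), (2,5)}; {(0,0), (0,2), (0,4), (1,0), (1,2), (1,4), (2,0), (2,2), (2,4), (3,0), (3,2), (3,4)}; {(0,0), (0,2), (0,4), (1,1), (1,3), (1,5), (2,0), (2,2), (2,4), (3,1), (3,3), (3,5)}.
So G has 3 subgroups of order 12.

3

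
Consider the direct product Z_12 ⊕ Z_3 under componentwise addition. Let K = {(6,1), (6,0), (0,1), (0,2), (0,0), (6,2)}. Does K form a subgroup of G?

|K| = 6 divides |G| = 36, consistent with Lagrange.
K contains the identity, every element's inverse is in K, and K is closed under +: it is a subgroup.
In fact K = ⟨(6,2)⟩.

Yes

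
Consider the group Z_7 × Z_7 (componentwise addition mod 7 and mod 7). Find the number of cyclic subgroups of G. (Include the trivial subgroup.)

Group the elements of G by the cyclic subgroup they generate; each cyclic subgroup of order d accounts for φ(d) elements.
Cyclic subgroups by order — order 1: 1; order 7: 8.
Total: 9.

9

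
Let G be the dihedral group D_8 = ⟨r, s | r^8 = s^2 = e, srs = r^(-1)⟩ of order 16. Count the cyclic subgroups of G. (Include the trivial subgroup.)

Each element a generates a cyclic subgroup ⟨a⟩; distinct elements may generate the same one (a cyclic group of order d has φ(d) generators).
Cyclic subgroups by order — order 1: 1; order 2: 9; order 4: 1; order 8: 1.
Total: 12.

12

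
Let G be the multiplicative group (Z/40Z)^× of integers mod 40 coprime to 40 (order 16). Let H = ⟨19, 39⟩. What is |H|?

|⟨19⟩| = 2 and |⟨39⟩| = 2, so |H| is a multiple of lcm(2, 2) = 2 and divides |G| = 16.
Closing under the operation: H = {1, 19, 21, 39}, so |H| = 4.

4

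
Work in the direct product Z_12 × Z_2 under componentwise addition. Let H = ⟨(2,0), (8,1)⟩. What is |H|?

|⟨(2,0)⟩| = 6 and |⟨(8,1)⟩| = 6, so |H| is a multiple of lcm(6, 6) = 6 and divides |G| = 24.
Closing under the operation: H = {(0,0), (0,1), (2,0), (2,1), (4,0), (4,1), (6,0), (6,1), (8,0), (8,1), (10,0), (10,1)}, so |H| = 12.

12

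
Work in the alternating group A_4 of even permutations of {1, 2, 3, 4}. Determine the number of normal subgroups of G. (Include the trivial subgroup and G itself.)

3

G has 10 subgroups. Checking conjugation-invariance by order — order 1: 1/1 normal; order 2: 0/3 normal; order 3: 0/4 normal; order 4: 1/1 normal; order 12: 1/1 normal.
Total normal subgroups: 3.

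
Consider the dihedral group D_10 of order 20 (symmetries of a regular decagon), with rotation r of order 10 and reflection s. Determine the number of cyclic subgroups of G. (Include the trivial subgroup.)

14

Group the elements of G by the cyclic subgroup they generate; each cyclic subgroup of order d accounts for φ(d) elements.
Cyclic subgroups by order — order 1: 1; order 2: 11; order 5: 1; order 10: 1.
Total: 14.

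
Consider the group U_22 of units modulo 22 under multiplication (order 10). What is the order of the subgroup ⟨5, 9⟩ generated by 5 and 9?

|⟨5⟩| = 5 and |⟨9⟩| = 5, so |H| is a multiple of lcm(5, 5) = 5 and divides |G| = 10.
Closing under the operation: H = {1, 3, 5, 9, 15}, so |H| = 5.

5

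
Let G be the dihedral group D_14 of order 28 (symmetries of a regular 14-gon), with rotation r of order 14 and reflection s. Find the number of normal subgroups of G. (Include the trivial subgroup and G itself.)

7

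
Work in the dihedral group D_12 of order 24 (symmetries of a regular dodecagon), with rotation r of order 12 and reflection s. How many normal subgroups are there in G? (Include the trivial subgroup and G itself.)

9

G has 34 subgroups. Checking conjugation-invariance by order — order 1: 1/1 normal; order 2: 1/13 normal; order 3: 1/1 normal; order 4: 1/7 normal; order 6: 1/5 normal; order 8: 0/3 normal; order 12: 3/3 normal; order 24: 1/1 normal.
Total normal subgroups: 9.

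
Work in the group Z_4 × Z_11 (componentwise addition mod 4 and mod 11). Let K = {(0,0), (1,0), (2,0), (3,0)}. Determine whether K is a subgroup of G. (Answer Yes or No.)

Yes

|K| = 4 divides |G| = 44, consistent with Lagrange.
K contains the identity, every element's inverse is in K, and K is closed under +: it is a subgroup.
In fact K = ⟨(1,0)⟩.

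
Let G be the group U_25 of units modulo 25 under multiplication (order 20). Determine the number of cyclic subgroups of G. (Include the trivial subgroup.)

Group the elements of G by the cyclic subgroup they generate; each cyclic subgroup of order d accounts for φ(d) elements.
Cyclic subgroups by order — order 1: 1; order 2: 1; order 4: 1; order 5: 1; order 10: 1; order 20: 1.
Total: 6.

6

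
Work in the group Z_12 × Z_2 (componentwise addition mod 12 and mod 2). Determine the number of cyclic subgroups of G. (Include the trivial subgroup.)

Each element a generates a cyclic subgroup ⟨a⟩; distinct elements may generate the same one (a cyclic group of order d has φ(d) generators).
Cyclic subgroups by order — order 1: 1; order 2: 3; order 3: 1; order 4: 2; order 6: 3; order 12: 2.
Total: 12.

12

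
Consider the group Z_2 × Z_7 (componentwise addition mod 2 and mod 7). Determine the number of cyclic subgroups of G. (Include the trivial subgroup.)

Each element a generates a cyclic subgroup ⟨a⟩; distinct elements may generate the same one (a cyclic group of order d has φ(d) generators).
Cyclic subgroups by order — order 1: 1; order 2: 1; order 7: 1; order 14: 1.
Total: 4.

4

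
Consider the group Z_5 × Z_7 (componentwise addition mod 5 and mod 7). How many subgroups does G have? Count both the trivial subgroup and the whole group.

|G| = 35, so by Lagrange every subgroup order divides 35. Divisors: 1, 5, 7, 35.
Subgroups by order — order 1: 1; order 5: 1; order 7: 1; order 35: 1.
Total: 1 + 1 + 1 + 1 = 4.

4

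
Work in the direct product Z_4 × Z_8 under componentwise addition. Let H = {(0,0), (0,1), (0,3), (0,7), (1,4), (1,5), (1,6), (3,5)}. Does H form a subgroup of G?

(1,5) ∈ H but its inverse (3,3) ∉ H, so H is not a subgroup.

No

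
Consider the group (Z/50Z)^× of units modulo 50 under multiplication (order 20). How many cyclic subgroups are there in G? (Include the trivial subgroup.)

6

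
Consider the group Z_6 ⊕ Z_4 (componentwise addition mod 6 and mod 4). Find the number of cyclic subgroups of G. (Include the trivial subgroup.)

12

Group the elements of G by the cyclic subgroup they generate; each cyclic subgroup of order d accounts for φ(d) elements.
Cyclic subgroups by order — order 1: 1; order 2: 3; order 3: 1; order 4: 2; order 6: 3; order 12: 2.
Total: 12.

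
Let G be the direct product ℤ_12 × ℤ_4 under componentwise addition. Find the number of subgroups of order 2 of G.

3

|G| = 48 and 2 | 48, so subgroups of order 2 are possible by Lagrange.
The subgroups of order 2 are: {(0,0), (0,2)}; {(0,0), (6,0)}; {(0,0), (6,2)}.
So G has 3 subgroups of order 2.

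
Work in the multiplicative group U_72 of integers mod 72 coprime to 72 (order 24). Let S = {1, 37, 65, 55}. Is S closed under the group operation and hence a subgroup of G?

65 ∈ S but its inverse 41 ∉ S, so S is not a subgroup.

No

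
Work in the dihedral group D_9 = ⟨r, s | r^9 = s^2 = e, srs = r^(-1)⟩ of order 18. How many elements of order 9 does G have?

6

The elements of order 9 are: r, r^2, r^4, r^5, r^7, r^8.
That's 6.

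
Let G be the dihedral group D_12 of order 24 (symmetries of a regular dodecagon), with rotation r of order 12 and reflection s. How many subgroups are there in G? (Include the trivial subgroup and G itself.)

34

|G| = 24, so by Lagrange every subgroup order divides 24. Divisors: 1, 2, 3, 4, 6, 8, 12, 24.
Subgroups by order — order 1: 1; order 2: 13; order 3: 1; order 4: 7; order 6: 5; order 8: 3; order 12: 3; order 24: 1.
Total: 1 + 13 + 1 + 7 + 5 + 3 + 3 + 1 = 34.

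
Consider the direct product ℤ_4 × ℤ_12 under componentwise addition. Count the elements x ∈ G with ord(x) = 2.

3

An element (a,b) has order lcm(ord(a), ord(b)); count pairs with lcm equal to 2.
Enumerating gives 3 such elements.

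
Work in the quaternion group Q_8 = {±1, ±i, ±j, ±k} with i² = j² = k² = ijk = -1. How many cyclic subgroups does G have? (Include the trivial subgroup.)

Each element a generates a cyclic subgroup ⟨a⟩; distinct elements may generate the same one (a cyclic group of order d has φ(d) generators).
Cyclic subgroups by order — order 1: 1; order 2: 1; order 4: 3.
Total: 5.

5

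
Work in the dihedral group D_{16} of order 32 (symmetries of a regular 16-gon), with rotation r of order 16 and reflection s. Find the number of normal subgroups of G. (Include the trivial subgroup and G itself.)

G has 36 subgroups. Checking conjugation-invariance by order — order 1: 1/1 normal; order 2: 1/17 normal; order 4: 1/9 normal; order 8: 1/5 normal; order 16: 3/3 normal; order 32: 1/1 normal.
Total normal subgroups: 8.

8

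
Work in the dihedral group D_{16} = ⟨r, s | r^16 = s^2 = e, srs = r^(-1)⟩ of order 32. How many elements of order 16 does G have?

8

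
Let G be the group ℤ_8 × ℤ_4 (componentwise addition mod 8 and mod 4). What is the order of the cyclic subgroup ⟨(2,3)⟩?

4

The order of (2,3) in Z_8 × Z_4 is lcm(ord(2) in Z_8, ord(3) in Z_4).
ord(2) = 4 and ord(3) = 4, so |⟨(2,3)⟩| = lcm(4, 4) = 4.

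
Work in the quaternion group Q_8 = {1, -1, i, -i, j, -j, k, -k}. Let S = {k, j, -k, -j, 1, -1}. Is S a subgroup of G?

|S| = 6 does not divide |G| = 8, so by Lagrange S is not a subgroup.

No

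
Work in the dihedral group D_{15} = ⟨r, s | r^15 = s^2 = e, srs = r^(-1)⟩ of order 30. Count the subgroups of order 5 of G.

1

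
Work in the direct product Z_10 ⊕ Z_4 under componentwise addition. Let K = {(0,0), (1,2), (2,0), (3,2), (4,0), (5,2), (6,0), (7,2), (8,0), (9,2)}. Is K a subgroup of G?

Yes

|K| = 10 divides |G| = 40, consistent with Lagrange.
K contains the identity, every element's inverse is in K, and K is closed under +: it is a subgroup.
In fact K = ⟨(1,2)⟩.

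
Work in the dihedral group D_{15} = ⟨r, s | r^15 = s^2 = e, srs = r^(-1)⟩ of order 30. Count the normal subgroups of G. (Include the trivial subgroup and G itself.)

5

G has 28 subgroups. Checking conjugation-invariance by order — order 1: 1/1 normal; order 2: 0/15 normal; order 3: 1/1 normal; order 5: 1/1 normal; order 6: 0/5 normal; order 10: 0/3 normal; order 15: 1/1 normal; order 30: 1/1 normal.
Total normal subgroups: 5.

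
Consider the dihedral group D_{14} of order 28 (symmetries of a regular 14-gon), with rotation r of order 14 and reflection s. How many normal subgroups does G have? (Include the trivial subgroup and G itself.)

G has 28 subgroups. Checking conjugation-invariance by order — order 1: 1/1 normal; order 2: 1/15 normal; order 4: 0/7 normal; order 7: 1/1 normal; order 14: 3/3 normal; order 28: 1/1 normal.
Total normal subgroups: 7.

7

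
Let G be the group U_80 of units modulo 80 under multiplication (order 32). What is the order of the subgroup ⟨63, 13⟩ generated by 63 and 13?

16

|⟨63⟩| = 4 and |⟨13⟩| = 4, so |H| is a multiple of lcm(4, 4) = 4 and divides |G| = 32.
Closing under the operation: H = {1, 7, 9, 11, 13, 19, 23, 37, 41, 47, 49, 51, 53, 59, 63, 77}, so |H| = 16.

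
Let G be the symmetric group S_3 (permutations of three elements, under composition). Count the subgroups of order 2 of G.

|G| = 6 and 2 | 6, so subgroups of order 2 are possible by Lagrange.
The subgroups of order 2 are: {e, (1 2)}; {e, (1 3)}; {e, (2 3)}.
So G has 3 subgroups of order 2.

3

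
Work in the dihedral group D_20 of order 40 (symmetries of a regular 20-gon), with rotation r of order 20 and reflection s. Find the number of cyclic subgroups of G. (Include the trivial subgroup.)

26

Group the elements of G by the cyclic subgroup they generate; each cyclic subgroup of order d accounts for φ(d) elements.
Cyclic subgroups by order — order 1: 1; order 2: 21; order 4: 1; order 5: 1; order 10: 1; order 20: 1.
Total: 26.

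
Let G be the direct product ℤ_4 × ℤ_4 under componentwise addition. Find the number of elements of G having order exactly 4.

An element (a,b) has order lcm(ord(a), ord(b)); count pairs with lcm equal to 4.
Enumerating gives 12 such elements.

12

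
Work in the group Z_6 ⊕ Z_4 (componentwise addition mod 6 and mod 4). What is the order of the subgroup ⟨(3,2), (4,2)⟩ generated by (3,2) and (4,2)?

|⟨(3,2)⟩| = 2 and |⟨(4,2)⟩| = 6, so |H| is a multiple of lcm(2, 6) = 6 and divides |G| = 24.
Closing under the operation: H = {(0,0), (0,2), (1,0), (1,2), (2,0), (2,2), (3,0), (3,2), (4,0), (4,2), (5,0), (5,2)}, so |H| = 12.

12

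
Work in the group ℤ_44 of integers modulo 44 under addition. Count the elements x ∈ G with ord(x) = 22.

10

In a cyclic group of order 44, the number of elements of order d (for d | 44) is φ(d).
φ(22) = 10.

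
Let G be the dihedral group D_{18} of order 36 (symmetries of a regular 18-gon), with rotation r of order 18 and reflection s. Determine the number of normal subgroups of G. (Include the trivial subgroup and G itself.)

9

G has 45 subgroups. Checking conjugation-invariance by order — order 1: 1/1 normal; order 2: 1/19 normal; order 3: 1/1 normal; order 4: 0/9 normal; order 6: 1/7 normal; order 9: 1/1 normal; order 12: 0/3 normal; order 18: 3/3 normal; order 36: 1/1 normal.
Total normal subgroups: 9.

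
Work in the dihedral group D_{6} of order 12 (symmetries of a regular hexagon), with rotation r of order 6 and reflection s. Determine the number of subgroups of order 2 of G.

7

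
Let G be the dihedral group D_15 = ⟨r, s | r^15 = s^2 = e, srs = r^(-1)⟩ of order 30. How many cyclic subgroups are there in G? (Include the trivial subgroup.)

A cyclic subgroup of order d is generated by each of its φ(d) elements of order d, so the cyclic subgroups of order d number (#elements of order d)/φ(d).
Cyclic subgroups by order — order 1: 1; order 2: 15; order 3: 1; order 5: 1; order 15: 1.
Total: 19.

19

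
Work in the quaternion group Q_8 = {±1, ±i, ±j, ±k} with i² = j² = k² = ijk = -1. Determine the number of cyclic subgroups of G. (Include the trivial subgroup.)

5

A cyclic subgroup of order d is generated by each of its φ(d) elements of order d, so the cyclic subgroups of order d number (#elements of order d)/φ(d).
Cyclic subgroups by order — order 1: 1; order 2: 1; order 4: 3.
Total: 5.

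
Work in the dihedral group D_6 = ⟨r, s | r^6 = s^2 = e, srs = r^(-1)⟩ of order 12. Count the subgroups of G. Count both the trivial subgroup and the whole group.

16

|G| = 12, so by Lagrange every subgroup order divides 12. Divisors: 1, 2, 3, 4, 6, 12.
Subgroups by order — order 1: 1; order 2: 7; order 3: 1; order 4: 3; order 6: 3; order 12: 1.
Total: 1 + 7 + 1 + 3 + 3 + 1 = 16.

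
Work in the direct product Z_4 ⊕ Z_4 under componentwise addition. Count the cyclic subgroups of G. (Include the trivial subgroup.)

A cyclic subgroup of order d is generated by each of its φ(d) elements of order d, so the cyclic subgroups of order d number (#elements of order d)/φ(d).
Cyclic subgroups by order — order 1: 1; order 2: 3; order 4: 6.
Total: 10.

10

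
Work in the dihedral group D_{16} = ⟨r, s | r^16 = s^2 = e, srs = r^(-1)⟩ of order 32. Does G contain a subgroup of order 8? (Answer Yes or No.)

Yes

8 | 32. A subgroup of order 8 is {e, r^2, r^4, r^6, r^8, r^10, r^12, r^14}.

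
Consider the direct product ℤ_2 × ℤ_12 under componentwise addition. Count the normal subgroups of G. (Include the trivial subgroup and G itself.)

16

G is abelian, so every subgroup is normal.
G has 16 subgroups in total, hence 16 normal subgroups.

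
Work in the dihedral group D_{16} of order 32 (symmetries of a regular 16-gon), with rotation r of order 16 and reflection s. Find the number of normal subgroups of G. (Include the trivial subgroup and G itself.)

8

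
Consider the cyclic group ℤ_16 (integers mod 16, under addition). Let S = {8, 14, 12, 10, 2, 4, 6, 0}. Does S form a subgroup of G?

|S| = 8 divides |G| = 16, consistent with Lagrange.
S contains the identity, every element's inverse is in S, and S is closed under +: it is a subgroup.
In fact S = ⟨2⟩.

Yes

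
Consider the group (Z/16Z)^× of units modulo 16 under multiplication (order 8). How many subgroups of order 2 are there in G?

3

|G| = 8 and 2 | 8, so subgroups of order 2 are possible by Lagrange.
The subgroups of order 2 are: {1, 15}; {1, 7}; {1, 9}.
So G has 3 subgroups of order 2.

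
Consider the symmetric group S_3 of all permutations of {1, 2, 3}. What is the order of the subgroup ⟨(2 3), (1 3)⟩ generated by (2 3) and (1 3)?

|⟨(2 3)⟩| = 2 and |⟨(1 3)⟩| = 2, so |H| is a multiple of lcm(2, 2) = 2 and divides |G| = 6.
Closing {(2 3), (1 3)} under the group operation gives all of G, so |H| = 6.

6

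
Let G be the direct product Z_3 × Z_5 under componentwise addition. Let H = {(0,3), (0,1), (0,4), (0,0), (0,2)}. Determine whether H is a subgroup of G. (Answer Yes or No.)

Yes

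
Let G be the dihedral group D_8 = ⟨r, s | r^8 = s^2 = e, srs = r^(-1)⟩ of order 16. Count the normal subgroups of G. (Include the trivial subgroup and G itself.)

G has 19 subgroups. Checking conjugation-invariance by order — order 1: 1/1 normal; order 2: 1/9 normal; order 4: 1/5 normal; order 8: 3/3 normal; order 16: 1/1 normal.
Total normal subgroups: 7.

7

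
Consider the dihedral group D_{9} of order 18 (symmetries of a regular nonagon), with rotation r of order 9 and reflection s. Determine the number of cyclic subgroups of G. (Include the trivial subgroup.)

Group the elements of G by the cyclic subgroup they generate; each cyclic subgroup of order d accounts for φ(d) elements.
Cyclic subgroups by order — order 1: 1; order 2: 9; order 3: 1; order 9: 1.
Total: 12.

12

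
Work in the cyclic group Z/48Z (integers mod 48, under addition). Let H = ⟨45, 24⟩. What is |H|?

16

|⟨45⟩| = 16 and |⟨24⟩| = 2, so |H| is a multiple of lcm(16, 2) = 16 and divides |G| = 48.
Closing under the operation: H = {0, 3, 6, 9, 12, 15, 18, 21, 24, 27, 30, 33, 36, 39, 42, 45}, so |H| = 16.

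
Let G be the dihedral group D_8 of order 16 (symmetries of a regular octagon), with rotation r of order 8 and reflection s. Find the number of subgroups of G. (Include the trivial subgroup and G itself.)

19

|G| = 16, so by Lagrange every subgroup order divides 16. Divisors: 1, 2, 4, 8, 16.
Subgroups by order — order 1: 1; order 2: 9; order 4: 5; order 8: 3; order 16: 1.
Total: 1 + 9 + 5 + 3 + 1 = 19.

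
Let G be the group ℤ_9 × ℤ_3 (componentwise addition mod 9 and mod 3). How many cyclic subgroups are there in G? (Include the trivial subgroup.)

Group the elements of G by the cyclic subgroup they generate; each cyclic subgroup of order d accounts for φ(d) elements.
Cyclic subgroups by order — order 1: 1; order 3: 4; order 9: 3.
Total: 8.

8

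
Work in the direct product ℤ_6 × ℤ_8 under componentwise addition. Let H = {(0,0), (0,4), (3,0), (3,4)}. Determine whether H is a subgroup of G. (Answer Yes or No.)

Yes

|H| = 4 divides |G| = 48, consistent with Lagrange.
H contains the identity, every element's inverse is in H, and H is closed under +: it is a subgroup.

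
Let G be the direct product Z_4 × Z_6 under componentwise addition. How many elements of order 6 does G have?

6

An element (a,b) has order lcm(ord(a), ord(b)); count pairs with lcm equal to 6.
Enumerating gives 6 such elements.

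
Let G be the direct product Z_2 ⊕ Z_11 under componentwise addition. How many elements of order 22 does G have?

10

An element (a,b) has order lcm(ord(a), ord(b)); count pairs with lcm equal to 22.
Enumerating gives 10 such elements.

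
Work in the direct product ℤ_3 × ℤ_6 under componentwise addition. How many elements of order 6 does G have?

An element (a,b) has order lcm(ord(a), ord(b)); count pairs with lcm equal to 6.
Enumerating gives 8 such elements.

8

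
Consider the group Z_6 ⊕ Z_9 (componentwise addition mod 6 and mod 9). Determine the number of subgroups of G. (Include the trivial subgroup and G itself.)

|G| = 54, so by Lagrange every subgroup order divides 54. Divisors: 1, 2, 3, 6, 9, 18, 27, 54.
Subgroups by order — order 1: 1; order 2: 1; order 3: 4; order 6: 4; order 9: 4; order 18: 4; order 27: 1; order 54: 1.
Total: 1 + 1 + 4 + 4 + 4 + 4 + 1 + 1 = 20.

20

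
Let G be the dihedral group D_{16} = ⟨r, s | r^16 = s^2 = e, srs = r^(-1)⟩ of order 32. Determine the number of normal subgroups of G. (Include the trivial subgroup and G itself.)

8

G has 36 subgroups. Checking conjugation-invariance by order — order 1: 1/1 normal; order 2: 1/17 normal; order 4: 1/9 normal; order 8: 1/5 normal; order 16: 3/3 normal; order 32: 1/1 normal.
Total normal subgroups: 8.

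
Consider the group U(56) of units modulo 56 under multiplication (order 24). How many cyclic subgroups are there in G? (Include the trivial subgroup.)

16

A cyclic subgroup of order d is generated by each of its φ(d) elements of order d, so the cyclic subgroups of order d number (#elements of order d)/φ(d).
Cyclic subgroups by order — order 1: 1; order 2: 7; order 3: 1; order 6: 7.
Total: 16.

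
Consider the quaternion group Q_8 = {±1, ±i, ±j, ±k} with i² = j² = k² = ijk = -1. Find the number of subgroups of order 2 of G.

|G| = 8 and 2 | 8, so subgroups of order 2 are possible by Lagrange.
The subgroups of order 2 are: {1, -1}.
So G has 1 subgroup of order 2.

1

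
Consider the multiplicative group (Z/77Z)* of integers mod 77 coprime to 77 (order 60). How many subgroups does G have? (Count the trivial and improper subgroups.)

|G| = 60, so by Lagrange every subgroup order divides 60. Divisors: 1, 2, 3, 4, 5, 6, 10, 12, 15, 20, 30, 60.
Subgroups by order — order 1: 1; order 2: 3; order 3: 1; order 4: 1; order 5: 1; order 6: 3; order 10: 3; order 12: 1; order 15: 1; order 20: 1; order 30: 3; order 60: 1.
Total: 1 + 3 + 1 + 1 + 1 + 3 + 3 + 1 + 1 + 1 + 3 + 1 = 20.

20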